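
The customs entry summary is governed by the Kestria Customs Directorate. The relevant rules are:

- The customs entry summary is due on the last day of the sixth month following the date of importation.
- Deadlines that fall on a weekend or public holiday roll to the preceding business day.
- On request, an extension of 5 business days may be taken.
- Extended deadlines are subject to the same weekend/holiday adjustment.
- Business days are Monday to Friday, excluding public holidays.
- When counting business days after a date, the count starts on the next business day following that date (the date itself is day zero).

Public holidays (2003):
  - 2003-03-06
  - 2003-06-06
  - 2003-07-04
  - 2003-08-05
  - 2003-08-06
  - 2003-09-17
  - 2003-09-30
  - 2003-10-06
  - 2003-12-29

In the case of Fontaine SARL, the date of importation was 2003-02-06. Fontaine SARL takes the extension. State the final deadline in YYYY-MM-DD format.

2003-09-05

6 months after 2003-02-06 falls in August 2003; the last day of that month is 2003-08-31.
2003-08-31 falls on a Sunday. Rolling to the preceding business day gives 2003-08-29, a Friday.
Counting 5 further business days from 2003-08-29 reaches 2003-09-05.
Since 2003-09-05 is a Friday and not a holiday, the date is unchanged.
So the filing is due 2003-09-05.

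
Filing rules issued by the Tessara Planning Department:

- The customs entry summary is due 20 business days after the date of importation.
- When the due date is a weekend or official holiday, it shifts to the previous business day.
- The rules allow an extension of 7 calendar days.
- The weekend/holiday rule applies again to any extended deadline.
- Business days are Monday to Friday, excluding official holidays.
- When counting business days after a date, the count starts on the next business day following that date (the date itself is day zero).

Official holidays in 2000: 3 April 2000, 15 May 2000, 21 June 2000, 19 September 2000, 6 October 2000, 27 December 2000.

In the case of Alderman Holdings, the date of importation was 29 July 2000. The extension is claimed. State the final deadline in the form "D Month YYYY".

1 September 2000

Counting 20 business days after 29 July 2000 (skipping weekends and listed holidays) reaches 25 August 2000.
25 August 2000 is a Friday and not a listed holiday, so it stands.
The 7-calendar-day extension moves the deadline from 25 August 2000 to 1 September 2000.
1 September 2000 is a Friday and not a listed holiday, so it stands.
Final deadline: 1 September 2000.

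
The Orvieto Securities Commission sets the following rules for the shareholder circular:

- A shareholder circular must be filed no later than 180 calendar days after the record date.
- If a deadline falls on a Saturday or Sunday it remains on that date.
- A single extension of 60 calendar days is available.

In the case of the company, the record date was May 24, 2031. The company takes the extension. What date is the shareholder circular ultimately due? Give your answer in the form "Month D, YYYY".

180 calendar days after May 24, 2031 is November 20, 2031.
November 20, 2031 is a Thursday; no weekend or holiday adjustment applies.
With the 60-day extension, November 20, 2031 becomes January 19, 2032.
No adjustment is made for weekends or holidays, so January 19, 2032 stands.
So the filing is due January 19, 2032.

January 19, 2032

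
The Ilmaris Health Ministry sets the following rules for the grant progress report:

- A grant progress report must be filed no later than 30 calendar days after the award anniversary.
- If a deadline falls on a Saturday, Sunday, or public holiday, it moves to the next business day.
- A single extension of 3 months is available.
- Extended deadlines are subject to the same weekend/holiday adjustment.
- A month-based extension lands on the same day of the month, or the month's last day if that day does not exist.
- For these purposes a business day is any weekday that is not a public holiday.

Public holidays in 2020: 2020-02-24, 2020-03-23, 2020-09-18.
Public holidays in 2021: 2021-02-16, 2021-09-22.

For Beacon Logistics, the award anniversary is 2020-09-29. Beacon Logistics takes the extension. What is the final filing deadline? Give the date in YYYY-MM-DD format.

2021-01-29

30 calendar days after 2020-09-29 is 2020-10-29.
Since 2020-10-29 is a Thursday and not a holiday, the date is unchanged.
Add 3 months to 2020-10-29: 2021-01-29.
2021-01-29 (Friday) is already a business day.
The final due date is 2021-01-29.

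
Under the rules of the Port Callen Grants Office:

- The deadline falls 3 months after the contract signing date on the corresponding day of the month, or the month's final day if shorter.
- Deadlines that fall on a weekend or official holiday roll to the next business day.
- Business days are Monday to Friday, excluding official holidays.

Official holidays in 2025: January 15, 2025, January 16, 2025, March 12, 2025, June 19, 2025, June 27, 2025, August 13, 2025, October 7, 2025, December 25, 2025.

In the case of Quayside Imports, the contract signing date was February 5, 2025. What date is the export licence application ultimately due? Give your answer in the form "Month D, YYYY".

May 5, 2025

Moving 3 months forward from February 5, 2025 on the corresponding day gives May 5, 2025.
May 5, 2025 is a Monday and not a listed holiday, so it stands.
So the filing is due May 5, 2025.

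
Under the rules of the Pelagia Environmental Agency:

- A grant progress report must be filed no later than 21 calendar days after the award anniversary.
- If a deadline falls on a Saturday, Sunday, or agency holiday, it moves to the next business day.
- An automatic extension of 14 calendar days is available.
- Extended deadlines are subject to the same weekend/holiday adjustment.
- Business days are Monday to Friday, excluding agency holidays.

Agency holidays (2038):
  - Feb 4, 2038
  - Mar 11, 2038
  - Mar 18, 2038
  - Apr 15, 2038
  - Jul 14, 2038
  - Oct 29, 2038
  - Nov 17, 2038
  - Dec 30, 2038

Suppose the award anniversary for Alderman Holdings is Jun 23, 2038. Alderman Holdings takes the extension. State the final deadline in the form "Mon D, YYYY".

Jul 29, 2038

From Jun 23, 2038, 21 calendar days later is Jul 14, 2038.
Because Jul 14, 2038 is a listed holiday, the deadline becomes Jul 15, 2038 (Thursday).
Applying the 14-calendar-day extension: Jul 15, 2038 + 14 days = Jul 29, 2038.
Since Jul 29, 2038 is a Thursday and not a holiday, the date is unchanged.
So the filing is due Jul 29, 2038.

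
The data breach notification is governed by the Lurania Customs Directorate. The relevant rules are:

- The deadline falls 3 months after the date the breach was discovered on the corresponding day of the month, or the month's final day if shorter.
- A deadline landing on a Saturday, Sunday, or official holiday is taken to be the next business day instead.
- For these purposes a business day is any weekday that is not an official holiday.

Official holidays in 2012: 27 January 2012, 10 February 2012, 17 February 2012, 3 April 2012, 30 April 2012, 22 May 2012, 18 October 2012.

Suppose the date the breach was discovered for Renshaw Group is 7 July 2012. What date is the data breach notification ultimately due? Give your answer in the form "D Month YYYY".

Moving 3 months forward from 7 July 2012 on the corresponding day gives 7 October 2012.
Because 7 October 2012 is a Sunday, the deadline becomes 8 October 2012 (Monday).
The final due date is 8 October 2012.

8 October 2012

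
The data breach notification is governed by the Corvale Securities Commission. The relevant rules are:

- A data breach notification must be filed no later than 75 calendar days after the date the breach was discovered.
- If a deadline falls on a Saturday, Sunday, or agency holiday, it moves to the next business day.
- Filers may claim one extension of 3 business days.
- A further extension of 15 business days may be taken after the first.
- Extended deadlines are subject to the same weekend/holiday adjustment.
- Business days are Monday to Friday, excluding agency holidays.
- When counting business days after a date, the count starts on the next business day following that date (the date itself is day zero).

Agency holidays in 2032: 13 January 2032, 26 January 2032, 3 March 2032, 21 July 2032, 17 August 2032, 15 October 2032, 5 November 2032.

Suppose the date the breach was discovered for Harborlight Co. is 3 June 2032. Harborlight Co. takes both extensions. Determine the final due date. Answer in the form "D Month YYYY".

Trigger date 3 June 2032 + 75 calendar days = 17 August 2032.
17 August 2032 falls on a listed holiday. Rolling to the next business day gives 18 August 2032, a Wednesday.
Applying the 3-business-day extension: 3 business days after 18 August 2032 is 23 August 2032.
23 August 2032 falls on a Monday, which is a business day, so no adjustment is needed.
Applying the 15-business-day extension: 15 business days after 23 August 2032 is 13 September 2032.
Since 13 September 2032 is a Monday and not a holiday, the date is unchanged.
Final deadline: 13 September 2032.

13 September 2032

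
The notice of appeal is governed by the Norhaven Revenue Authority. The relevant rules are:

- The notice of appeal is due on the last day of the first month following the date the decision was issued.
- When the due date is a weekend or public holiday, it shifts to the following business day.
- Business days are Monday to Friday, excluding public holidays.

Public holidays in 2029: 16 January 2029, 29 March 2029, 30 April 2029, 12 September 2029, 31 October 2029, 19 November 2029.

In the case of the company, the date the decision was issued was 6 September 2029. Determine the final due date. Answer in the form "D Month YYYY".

1 November 2029

The first month after 6 September 2029 is October 2029, whose last day is 31 October 2029.
Because 31 October 2029 is a listed holiday, the deadline becomes 1 November 2029 (Thursday).
Final deadline: 1 November 2029.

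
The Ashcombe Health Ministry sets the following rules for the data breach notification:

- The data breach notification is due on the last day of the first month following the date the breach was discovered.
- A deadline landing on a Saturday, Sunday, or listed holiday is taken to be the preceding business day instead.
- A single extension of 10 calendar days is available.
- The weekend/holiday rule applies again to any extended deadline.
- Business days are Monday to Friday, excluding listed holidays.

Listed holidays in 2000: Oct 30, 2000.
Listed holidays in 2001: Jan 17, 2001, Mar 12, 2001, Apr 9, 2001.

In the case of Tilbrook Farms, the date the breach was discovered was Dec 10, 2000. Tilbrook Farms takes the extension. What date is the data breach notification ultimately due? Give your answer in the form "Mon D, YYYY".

Feb 9, 2001

1 month after Dec 10, 2000 is January 2001; that month ends on Jan 31, 2001.
Jan 31, 2001 is a Wednesday and not a listed holiday, so it stands.
With the 10-day extension, Jan 31, 2001 becomes Feb 10, 2001.
Feb 10, 2001 is a Saturday; the preceding business day is Feb 9, 2001 (Friday).
So the filing is due Feb 9, 2001.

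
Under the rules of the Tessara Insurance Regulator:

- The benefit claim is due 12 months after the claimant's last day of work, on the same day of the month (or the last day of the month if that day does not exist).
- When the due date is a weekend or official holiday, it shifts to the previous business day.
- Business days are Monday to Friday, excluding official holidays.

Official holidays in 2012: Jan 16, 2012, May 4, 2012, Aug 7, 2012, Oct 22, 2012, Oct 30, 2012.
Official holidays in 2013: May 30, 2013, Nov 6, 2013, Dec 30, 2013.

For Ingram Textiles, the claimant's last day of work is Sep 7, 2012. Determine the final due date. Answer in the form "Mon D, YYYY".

Sep 6, 2013

12 months from Sep 7, 2012 is Sep 7, 2013.
Sep 7, 2013 is a Saturday, so it moves to the preceding business day, Sep 6, 2013 (Friday).
The final due date is Sep 6, 2013.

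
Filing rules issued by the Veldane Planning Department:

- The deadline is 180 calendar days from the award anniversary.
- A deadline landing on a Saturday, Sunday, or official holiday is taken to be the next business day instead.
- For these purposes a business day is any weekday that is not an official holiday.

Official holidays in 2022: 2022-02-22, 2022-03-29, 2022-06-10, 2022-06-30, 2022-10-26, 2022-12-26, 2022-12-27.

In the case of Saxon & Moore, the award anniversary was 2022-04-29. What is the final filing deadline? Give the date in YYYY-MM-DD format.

2022-10-27

180 calendar days after 2022-04-29 is 2022-10-26.
2022-10-26 is a listed holiday, so it moves to the next business day, 2022-10-27 (Thursday).
Deadline: 2022-10-27.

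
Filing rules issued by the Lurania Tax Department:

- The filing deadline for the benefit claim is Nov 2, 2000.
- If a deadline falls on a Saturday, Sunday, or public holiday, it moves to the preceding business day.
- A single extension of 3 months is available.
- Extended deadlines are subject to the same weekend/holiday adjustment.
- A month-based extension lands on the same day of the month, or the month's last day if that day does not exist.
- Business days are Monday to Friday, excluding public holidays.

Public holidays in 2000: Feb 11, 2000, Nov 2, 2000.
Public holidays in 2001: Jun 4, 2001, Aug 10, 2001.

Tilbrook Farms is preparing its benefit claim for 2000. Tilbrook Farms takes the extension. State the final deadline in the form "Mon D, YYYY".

Feb 1, 2001

The statutory due date is Nov 2, 2000.
Nov 2, 2000 falls on a listed holiday. Rolling to the preceding business day gives Nov 1, 2000, a Wednesday.
Applying the 3 months extension: 3 months after Nov 1, 2000 is Feb 1, 2001.
Feb 1, 2001 is a Thursday and not a listed holiday, so it stands.
Final deadline: Feb 1, 2001.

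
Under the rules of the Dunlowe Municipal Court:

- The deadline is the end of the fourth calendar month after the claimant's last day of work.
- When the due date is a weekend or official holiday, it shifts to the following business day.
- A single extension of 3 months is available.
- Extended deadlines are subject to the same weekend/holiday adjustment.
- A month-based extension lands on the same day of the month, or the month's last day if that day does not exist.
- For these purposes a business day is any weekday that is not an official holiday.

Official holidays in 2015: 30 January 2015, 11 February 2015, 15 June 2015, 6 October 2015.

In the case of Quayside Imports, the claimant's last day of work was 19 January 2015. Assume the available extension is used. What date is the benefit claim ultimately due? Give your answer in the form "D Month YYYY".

1 September 2015

4 months after 19 January 2015 is May 2015; that month ends on 31 May 2015.
31 May 2015 is a Sunday; the next business day is 1 June 2015 (Monday).
The 3 months extension carries 1 June 2015 to 1 September 2015.
Since 1 September 2015 is a Tuesday and not a holiday, the date is unchanged.
Deadline: 1 September 2015.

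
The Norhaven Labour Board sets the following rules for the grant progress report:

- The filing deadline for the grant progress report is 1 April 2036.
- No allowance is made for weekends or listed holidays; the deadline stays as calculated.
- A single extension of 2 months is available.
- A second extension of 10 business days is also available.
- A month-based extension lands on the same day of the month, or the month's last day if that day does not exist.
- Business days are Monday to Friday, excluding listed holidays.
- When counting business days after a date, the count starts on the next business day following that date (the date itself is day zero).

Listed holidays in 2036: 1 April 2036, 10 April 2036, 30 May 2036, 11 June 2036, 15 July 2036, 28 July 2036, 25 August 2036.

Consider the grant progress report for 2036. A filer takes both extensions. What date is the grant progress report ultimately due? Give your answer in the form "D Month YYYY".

16 June 2036

Start from the fixed due date, 1 April 2036.
1 April 2036 is a Tuesday; no weekend or holiday adjustment applies.
Applying the 2 months extension: 2 months after 1 April 2036 is 1 June 2036.
No adjustment is made for weekends or holidays, so 1 June 2036 stands.
Counting 10 further business days from 1 June 2036 reaches 16 June 2036.
16 June 2036 falls on a Monday. The rules make no weekend/holiday allowance, so it remains 16 June 2036.
The final due date is 16 June 2036.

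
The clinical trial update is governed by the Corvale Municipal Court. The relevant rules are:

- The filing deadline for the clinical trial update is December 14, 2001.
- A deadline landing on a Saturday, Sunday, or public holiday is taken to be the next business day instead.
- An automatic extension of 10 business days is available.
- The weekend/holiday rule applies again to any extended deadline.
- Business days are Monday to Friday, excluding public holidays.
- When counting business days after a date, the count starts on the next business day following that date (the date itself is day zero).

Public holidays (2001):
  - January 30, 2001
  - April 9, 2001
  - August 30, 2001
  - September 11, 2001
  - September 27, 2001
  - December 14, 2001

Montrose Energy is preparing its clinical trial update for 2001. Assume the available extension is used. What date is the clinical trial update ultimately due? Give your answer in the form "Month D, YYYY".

Start from the fixed due date, December 14, 2001.
December 14, 2001 is a listed holiday, so it moves to the next business day, December 17, 2001 (Monday).
The 10-business-day extension runs from December 17, 2001 to December 31, 2001.
December 31, 2001 is a Monday and not a listed holiday, so it stands.
Deadline: December 31, 2001.

December 31, 2001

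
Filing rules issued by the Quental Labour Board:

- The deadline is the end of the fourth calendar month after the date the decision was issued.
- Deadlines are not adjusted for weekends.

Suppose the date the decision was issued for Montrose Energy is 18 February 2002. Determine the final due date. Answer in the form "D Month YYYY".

30 June 2002

The fourth month after 18 February 2002 is June 2002, whose last day is 30 June 2002.
No adjustment is made for weekends or holidays, so 30 June 2002 stands.
The final due date is 30 June 2002.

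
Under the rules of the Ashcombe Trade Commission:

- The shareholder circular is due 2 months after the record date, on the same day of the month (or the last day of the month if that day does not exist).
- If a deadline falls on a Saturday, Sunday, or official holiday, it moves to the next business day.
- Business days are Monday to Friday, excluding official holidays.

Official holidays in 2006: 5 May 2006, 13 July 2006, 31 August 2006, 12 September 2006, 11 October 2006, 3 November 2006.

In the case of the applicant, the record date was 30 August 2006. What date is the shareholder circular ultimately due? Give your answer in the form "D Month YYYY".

30 October 2006

2 months after 30 August 2006, on the same day of the month, is 30 October 2006.
30 October 2006 is a Monday and not a listed holiday, so it stands.
So the filing is due 30 October 2006.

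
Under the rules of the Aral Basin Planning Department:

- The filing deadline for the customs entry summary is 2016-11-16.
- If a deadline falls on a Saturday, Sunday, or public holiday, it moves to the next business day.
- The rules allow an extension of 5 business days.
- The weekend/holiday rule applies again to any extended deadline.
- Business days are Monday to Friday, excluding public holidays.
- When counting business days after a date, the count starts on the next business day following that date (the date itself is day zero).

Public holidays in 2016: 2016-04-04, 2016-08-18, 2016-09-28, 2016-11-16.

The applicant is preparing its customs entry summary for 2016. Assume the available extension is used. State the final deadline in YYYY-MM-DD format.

2016-11-24

Start from the fixed due date, 2016-11-16.
2016-11-16 is a listed holiday; the next business day is 2016-11-17 (Thursday).
Applying the 5-business-day extension: 5 business days after 2016-11-17 is 2016-11-24.
2016-11-24 is a Thursday and not a listed holiday, so it stands.
So the filing is due 2016-11-24.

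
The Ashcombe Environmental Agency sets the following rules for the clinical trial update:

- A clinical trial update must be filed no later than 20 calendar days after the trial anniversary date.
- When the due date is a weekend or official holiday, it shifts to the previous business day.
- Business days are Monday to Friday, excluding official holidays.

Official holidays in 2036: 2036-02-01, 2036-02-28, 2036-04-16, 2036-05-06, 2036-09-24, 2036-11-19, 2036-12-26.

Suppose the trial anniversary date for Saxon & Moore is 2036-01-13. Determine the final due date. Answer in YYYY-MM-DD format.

From 2036-01-13, 20 calendar days later is 2036-02-02.
2036-02-02 falls on a Saturday. Rolling to the preceding business day gives 2036-01-31, a Thursday.
Final deadline: 2036-01-31.

2036-01-31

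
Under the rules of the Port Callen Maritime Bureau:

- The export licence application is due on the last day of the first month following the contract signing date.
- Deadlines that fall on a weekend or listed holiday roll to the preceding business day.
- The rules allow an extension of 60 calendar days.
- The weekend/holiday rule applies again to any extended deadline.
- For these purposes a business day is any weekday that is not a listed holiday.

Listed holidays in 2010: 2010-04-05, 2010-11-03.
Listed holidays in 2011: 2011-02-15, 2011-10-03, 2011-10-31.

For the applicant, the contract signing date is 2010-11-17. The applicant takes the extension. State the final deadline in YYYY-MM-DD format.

2011-03-01

1 month after 2010-11-17 falls in December 2010; the last day of that month is 2010-12-31.
2010-12-31 (Friday) is already a business day.
The 60-calendar-day extension moves the deadline from 2010-12-31 to 2011-03-01.
2011-03-01 is a Tuesday and not a listed holiday, so it stands.
So the filing is due 2011-03-01.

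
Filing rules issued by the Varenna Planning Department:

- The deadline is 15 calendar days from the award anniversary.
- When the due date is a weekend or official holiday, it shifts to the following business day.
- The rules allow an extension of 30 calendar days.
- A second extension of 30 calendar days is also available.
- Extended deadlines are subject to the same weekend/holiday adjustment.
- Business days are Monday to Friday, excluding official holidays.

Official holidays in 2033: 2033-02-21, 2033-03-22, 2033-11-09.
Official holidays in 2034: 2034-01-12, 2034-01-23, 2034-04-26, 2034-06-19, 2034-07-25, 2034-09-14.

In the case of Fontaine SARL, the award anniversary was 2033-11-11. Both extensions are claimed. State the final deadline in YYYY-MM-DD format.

2034-01-27

Trigger date 2033-11-11 + 15 calendar days = 2033-11-26.
2033-11-26 falls on a Saturday. Rolling to the next business day gives 2033-11-28, a Monday.
The 30-calendar-day extension moves the deadline from 2033-11-28 to 2033-12-28.
Since 2033-12-28 is a Wednesday and not a holiday, the date is unchanged.
Add the 30 calendar-day extension to 2033-12-28: 2034-01-27.
Since 2034-01-27 is a Friday and not a holiday, the date is unchanged.
Final deadline: 2034-01-27.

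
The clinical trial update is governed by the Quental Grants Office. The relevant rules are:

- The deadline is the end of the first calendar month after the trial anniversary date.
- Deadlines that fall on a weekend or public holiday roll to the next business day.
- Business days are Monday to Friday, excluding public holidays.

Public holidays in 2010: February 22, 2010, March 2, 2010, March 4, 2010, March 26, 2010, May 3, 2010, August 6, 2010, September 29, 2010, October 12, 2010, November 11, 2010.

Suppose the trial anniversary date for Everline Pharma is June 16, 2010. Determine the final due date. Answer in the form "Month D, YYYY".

August 2, 2010

1 month after June 16, 2010 falls in July 2010; the last day of that month is July 31, 2010.
July 31, 2010 is a Saturday; the next business day is August 2, 2010 (Monday).
Deadline: August 2, 2010.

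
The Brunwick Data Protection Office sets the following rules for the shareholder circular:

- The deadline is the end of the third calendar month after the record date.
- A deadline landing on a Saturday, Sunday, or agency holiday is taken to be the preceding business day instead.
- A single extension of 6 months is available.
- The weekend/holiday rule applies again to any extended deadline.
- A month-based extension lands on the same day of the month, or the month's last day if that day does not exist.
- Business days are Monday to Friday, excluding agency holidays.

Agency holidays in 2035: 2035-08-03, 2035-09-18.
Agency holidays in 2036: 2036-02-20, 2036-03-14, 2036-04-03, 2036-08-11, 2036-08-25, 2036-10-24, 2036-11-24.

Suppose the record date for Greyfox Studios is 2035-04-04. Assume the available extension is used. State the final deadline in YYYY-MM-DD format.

2036-01-31

3 months after 2035-04-04 is July 2035; that month ends on 2035-07-31.
2035-07-31 (Tuesday) is already a business day.
The 6 months extension carries 2035-07-31 to 2036-01-31.
2036-01-31 (Thursday) is already a business day.
The final due date is 2036-01-31.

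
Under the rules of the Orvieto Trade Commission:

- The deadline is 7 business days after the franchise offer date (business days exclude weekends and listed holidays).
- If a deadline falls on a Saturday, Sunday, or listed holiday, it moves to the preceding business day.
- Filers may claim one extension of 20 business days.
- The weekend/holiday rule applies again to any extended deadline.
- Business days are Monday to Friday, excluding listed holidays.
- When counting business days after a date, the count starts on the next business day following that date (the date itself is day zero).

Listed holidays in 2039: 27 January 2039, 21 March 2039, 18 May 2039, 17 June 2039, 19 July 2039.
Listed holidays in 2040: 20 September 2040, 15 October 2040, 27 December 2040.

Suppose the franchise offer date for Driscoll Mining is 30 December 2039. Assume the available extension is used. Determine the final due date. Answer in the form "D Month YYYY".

7 February 2040

Counting 7 business days after 30 December 2039 (skipping weekends and listed holidays) reaches 10 January 2040.
Since 10 January 2040 is a Tuesday and not a holiday, the date is unchanged.
Applying the 20-business-day extension: 20 business days after 10 January 2040 is 7 February 2040.
7 February 2040 (Tuesday) is already a business day.
Deadline: 7 February 2040.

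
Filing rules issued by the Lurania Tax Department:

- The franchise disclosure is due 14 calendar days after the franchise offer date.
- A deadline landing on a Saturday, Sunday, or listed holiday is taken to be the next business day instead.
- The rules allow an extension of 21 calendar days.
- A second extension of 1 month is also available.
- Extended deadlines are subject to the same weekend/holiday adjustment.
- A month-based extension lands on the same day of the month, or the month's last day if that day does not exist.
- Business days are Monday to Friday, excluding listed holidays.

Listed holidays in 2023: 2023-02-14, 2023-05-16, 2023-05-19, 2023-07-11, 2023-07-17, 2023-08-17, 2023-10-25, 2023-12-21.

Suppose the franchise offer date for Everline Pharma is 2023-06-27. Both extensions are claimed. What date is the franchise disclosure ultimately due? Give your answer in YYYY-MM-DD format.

2023-09-04

From 2023-06-27, 14 calendar days later is 2023-07-11.
2023-07-11 is a listed holiday; the next business day is 2023-07-12 (Wednesday).
The 21-calendar-day extension moves the deadline from 2023-07-12 to 2023-08-02.
2023-08-02 is a Wednesday and not a listed holiday, so it stands.
Applying the 1 month extension: 1 month after 2023-08-02 is 2023-09-02.
Because 2023-09-02 is a Saturday, the deadline becomes 2023-09-04 (Monday).
So the filing is due 2023-09-04.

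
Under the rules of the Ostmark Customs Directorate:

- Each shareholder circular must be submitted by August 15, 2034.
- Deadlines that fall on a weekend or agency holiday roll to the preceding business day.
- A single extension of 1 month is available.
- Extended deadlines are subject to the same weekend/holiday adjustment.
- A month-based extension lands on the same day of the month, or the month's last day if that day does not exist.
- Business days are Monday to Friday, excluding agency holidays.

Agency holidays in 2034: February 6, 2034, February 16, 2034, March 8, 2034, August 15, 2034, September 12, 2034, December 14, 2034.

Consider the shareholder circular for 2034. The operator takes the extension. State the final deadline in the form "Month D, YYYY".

The statutory due date is August 15, 2034.
August 15, 2034 is a listed holiday; the preceding business day is August 14, 2034 (Monday).
Add 1 month to August 14, 2034: September 14, 2034.
September 14, 2034 falls on a Thursday, which is a business day, so no adjustment is needed.
Deadline: September 14, 2034.

September 14, 2034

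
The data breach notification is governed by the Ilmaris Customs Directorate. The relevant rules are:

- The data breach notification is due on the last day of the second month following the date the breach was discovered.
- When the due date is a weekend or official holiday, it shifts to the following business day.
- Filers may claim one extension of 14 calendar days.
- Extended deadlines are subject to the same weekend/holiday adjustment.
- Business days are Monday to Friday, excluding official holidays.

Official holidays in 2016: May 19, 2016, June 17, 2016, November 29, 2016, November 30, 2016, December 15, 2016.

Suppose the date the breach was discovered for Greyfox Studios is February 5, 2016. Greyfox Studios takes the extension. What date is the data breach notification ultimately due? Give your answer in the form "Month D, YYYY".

May 16, 2016

2 months after February 5, 2016 falls in April 2016; the last day of that month is April 30, 2016.
April 30, 2016 is a Saturday, so it moves to the next business day, May 2, 2016 (Monday).
With the 14-day extension, May 2, 2016 becomes May 16, 2016.
May 16, 2016 (Monday) is already a business day.
Final deadline: May 16, 2016.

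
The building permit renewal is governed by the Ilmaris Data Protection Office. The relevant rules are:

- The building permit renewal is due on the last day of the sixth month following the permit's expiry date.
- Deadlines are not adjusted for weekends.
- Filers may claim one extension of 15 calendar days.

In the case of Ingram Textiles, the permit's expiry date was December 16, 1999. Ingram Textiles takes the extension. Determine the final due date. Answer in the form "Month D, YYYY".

July 15, 2000

The sixth month after December 16, 1999 is June 2000, whose last day is June 30, 2000.
June 30, 2000 falls on a Friday. The rules make no weekend/holiday allowance, so it remains June 30, 2000.
The 15-calendar-day extension moves the deadline from June 30, 2000 to July 15, 2000.
No adjustment is made for weekends or holidays, so July 15, 2000 stands.
The final due date is July 15, 2000.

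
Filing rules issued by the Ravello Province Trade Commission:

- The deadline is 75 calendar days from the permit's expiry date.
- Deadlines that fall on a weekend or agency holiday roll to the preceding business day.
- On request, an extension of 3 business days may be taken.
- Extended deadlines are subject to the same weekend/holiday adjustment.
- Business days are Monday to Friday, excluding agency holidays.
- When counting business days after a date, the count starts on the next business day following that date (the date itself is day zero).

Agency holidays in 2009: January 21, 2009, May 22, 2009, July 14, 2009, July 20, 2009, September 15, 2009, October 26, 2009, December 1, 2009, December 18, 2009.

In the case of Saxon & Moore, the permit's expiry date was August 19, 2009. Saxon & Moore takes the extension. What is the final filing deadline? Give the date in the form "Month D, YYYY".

November 5, 2009

From August 19, 2009, 75 calendar days later is November 2, 2009.
November 2, 2009 (Monday) is already a business day.
Counting 3 further business days from November 2, 2009 reaches November 5, 2009.
Since November 5, 2009 is a Thursday and not a holiday, the date is unchanged.
The final due date is November 5, 2009.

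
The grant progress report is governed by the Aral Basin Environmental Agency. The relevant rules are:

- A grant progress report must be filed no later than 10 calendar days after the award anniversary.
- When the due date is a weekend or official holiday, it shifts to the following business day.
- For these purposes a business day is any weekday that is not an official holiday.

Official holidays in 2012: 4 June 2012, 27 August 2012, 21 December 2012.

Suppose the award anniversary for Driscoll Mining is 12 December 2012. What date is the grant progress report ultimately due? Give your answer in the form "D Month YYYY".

24 December 2012

10 calendar days after 12 December 2012 is 22 December 2012.
22 December 2012 falls on a Saturday. Rolling to the next business day gives 24 December 2012, a Monday.
Deadline: 24 December 2012.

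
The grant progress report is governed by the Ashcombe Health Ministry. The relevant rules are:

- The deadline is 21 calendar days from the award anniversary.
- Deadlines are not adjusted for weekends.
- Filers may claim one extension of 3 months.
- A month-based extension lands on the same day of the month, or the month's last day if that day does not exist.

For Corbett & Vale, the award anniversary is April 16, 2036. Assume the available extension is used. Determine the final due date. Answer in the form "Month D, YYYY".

Adding 21 calendar days to April 16, 2036 gives May 7, 2036.
May 7, 2036 falls on a Wednesday. The rules make no weekend/holiday allowance, so it remains May 7, 2036.
Applying the 3 months extension: 3 months after May 7, 2036 is August 7, 2036.
August 7, 2036 falls on a Thursday. The rules make no weekend/holiday allowance, so it remains August 7, 2036.
The final due date is August 7, 2036.

August 7, 2036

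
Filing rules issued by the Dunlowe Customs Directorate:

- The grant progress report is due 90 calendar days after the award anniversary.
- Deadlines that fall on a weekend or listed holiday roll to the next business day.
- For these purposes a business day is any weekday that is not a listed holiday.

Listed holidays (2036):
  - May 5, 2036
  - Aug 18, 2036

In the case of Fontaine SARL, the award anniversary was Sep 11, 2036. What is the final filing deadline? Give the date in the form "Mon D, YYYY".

From Sep 11, 2036, 90 calendar days later is Dec 10, 2036.
Dec 10, 2036 is a Wednesday and not a listed holiday, so it stands.
The final due date is Dec 10, 2036.

Dec 10, 2036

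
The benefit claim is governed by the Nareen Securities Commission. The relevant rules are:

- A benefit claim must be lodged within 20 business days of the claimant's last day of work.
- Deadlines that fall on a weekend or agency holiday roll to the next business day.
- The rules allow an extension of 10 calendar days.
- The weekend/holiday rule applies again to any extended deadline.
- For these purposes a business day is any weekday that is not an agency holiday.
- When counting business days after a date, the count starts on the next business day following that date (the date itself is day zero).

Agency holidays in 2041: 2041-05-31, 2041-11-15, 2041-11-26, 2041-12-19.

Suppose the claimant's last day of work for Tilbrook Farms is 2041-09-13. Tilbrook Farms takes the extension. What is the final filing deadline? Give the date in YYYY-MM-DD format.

Counting 20 business days after 2041-09-13 (skipping weekends and listed holidays) reaches 2041-10-11.
2041-10-11 (Friday) is already a business day.
Add the 10 calendar-day extension to 2041-10-11: 2041-10-21.
Since 2041-10-21 is a Monday and not a holiday, the date is unchanged.
Deadline: 2041-10-21.

2041-10-21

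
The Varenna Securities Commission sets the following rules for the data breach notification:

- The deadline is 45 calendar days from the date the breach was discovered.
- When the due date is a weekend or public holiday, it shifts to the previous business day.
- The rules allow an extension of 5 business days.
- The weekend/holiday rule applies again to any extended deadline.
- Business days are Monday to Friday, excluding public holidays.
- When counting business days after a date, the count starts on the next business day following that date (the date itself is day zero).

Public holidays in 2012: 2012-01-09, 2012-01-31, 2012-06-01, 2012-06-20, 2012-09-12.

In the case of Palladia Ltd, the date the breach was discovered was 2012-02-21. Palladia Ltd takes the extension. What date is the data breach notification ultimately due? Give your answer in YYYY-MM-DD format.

45 calendar days after 2012-02-21 is 2012-04-06.
2012-04-06 (Friday) is already a business day.
Applying the 5-business-day extension: 5 business days after 2012-04-06 is 2012-04-13.
2012-04-13 falls on a Friday, which is a business day, so no adjustment is needed.
The final due date is 2012-04-13.

2012-04-13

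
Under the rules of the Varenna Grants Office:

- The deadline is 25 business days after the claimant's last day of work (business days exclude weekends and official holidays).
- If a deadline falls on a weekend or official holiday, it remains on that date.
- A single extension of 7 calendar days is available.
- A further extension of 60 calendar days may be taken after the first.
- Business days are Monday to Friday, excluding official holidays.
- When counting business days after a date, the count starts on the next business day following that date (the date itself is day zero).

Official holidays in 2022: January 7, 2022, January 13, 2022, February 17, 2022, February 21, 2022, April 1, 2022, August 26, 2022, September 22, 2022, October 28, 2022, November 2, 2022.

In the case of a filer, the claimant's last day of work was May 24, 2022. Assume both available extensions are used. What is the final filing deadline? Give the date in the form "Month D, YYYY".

25 business days after May 24, 2022, excluding weekends and holidays, is June 28, 2022.
No adjustment is made for weekends or holidays, so June 28, 2022 stands.
Add the 7 calendar-day extension to June 28, 2022: July 5, 2022.
No adjustment is made for weekends or holidays, so July 5, 2022 stands.
Add the 60 calendar-day extension to July 5, 2022: September 3, 2022.
September 3, 2022 falls on a Saturday. The rules make no weekend/holiday allowance, so it remains September 3, 2022.
So the filing is due September 3, 2022.

September 3, 2022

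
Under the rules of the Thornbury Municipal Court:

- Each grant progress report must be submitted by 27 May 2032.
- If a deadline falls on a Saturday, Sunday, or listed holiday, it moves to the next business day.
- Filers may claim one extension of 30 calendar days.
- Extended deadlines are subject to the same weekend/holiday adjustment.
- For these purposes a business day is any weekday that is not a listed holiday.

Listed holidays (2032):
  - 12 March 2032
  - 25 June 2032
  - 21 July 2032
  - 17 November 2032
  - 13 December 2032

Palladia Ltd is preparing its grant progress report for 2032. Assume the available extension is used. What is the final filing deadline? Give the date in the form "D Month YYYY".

Start from the fixed due date, 27 May 2032.
27 May 2032 falls on a Thursday, which is a business day, so no adjustment is needed.
Add the 30 calendar-day extension to 27 May 2032: 26 June 2032.
26 June 2032 falls on a Saturday. Rolling to the next business day gives 28 June 2032, a Monday.
So the filing is due 28 June 2032.

28 June 2032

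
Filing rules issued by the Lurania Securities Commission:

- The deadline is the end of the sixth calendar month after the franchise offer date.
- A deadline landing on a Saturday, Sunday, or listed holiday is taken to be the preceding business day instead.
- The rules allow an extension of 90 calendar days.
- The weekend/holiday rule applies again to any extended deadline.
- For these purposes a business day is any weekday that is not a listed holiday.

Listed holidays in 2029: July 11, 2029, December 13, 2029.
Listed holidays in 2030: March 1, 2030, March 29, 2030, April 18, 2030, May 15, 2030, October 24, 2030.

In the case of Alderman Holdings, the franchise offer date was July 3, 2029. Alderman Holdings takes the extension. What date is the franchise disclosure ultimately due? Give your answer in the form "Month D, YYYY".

May 1, 2030

6 months after July 3, 2029 is January 2030; that month ends on January 31, 2030.
January 31, 2030 falls on a Thursday, which is a business day, so no adjustment is needed.
Add the 90 calendar-day extension to January 31, 2030: May 1, 2030.
May 1, 2030 (Wednesday) is already a business day.
Deadline: May 1, 2030.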